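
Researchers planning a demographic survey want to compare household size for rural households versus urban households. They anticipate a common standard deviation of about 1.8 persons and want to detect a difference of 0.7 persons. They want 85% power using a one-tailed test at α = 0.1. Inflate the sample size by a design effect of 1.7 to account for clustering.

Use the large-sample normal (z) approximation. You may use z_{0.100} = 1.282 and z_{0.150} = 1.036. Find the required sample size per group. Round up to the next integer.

n = (z_α + z_β)² · (σ₁² + σ₂²) / δ²
  = (1.282 + 1.036)² · (2·1.8² = 6.48) / 0.7²
  = 5.3731 · 6.48 / 0.49
  = 71.06
Design effect: 1.7 × 71.06 = 120.80.
Round up → n = 121 per group.

n = 121 per group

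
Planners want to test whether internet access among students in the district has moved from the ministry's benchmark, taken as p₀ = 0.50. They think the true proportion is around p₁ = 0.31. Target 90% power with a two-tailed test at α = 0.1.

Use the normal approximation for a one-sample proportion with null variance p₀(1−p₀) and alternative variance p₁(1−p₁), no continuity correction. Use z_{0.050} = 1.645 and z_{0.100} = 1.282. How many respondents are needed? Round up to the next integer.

n = [z_{α/2}·√(p₀q₀) + z_β·√(p₁q₁)]² / (p₁ − p₀)²
  = [1.645·√(0.50·0.50) + 1.282·√(0.31·0.69)]² / (-0.19)²
  = [1.645·0.5000 + 1.282·0.4625]² / 0.0361
  = [1.4154]² / 0.0361
  = 55.50
Round up → n = 56.

n = 56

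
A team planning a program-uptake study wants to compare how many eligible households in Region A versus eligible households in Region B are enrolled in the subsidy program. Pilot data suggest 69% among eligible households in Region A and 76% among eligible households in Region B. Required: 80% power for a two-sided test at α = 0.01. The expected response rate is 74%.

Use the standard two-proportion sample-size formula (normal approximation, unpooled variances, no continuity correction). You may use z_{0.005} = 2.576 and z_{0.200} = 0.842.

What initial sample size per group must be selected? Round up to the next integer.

n = 1277 per group

n = (z_{α/2} + z_β)² · [p₁(1−p₁) + p₂(1−p₂)] / (p₁ − p₂)²
  = (2.576 + 0.842)² · (0.69·0.31 + 0.76·0.24) / (-0.07)²
  = (3.418)² · (0.2139 + 0.1824) / 0.0049
  = 11.6827 · 0.3963 / 0.0049
  = 944.87
Adjust for 74% response: 944.87 / 0.74 = 1276.85.
Round up → n = 1277 per group.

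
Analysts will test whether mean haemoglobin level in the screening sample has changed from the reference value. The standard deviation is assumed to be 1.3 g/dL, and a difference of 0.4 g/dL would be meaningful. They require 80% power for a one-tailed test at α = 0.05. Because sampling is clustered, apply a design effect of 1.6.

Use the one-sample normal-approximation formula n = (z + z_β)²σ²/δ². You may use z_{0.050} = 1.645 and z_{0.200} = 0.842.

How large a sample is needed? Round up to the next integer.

n = (z_α + z_β)² · σ² / δ²
  = (1.645 + 0.842)² · 1.3² / 0.4²
  = 6.1852 · 1.69 / 0.16
  = 65.33
Design effect: 1.6 × 65.33 = 104.53.
Round up → n = 105.

n = 105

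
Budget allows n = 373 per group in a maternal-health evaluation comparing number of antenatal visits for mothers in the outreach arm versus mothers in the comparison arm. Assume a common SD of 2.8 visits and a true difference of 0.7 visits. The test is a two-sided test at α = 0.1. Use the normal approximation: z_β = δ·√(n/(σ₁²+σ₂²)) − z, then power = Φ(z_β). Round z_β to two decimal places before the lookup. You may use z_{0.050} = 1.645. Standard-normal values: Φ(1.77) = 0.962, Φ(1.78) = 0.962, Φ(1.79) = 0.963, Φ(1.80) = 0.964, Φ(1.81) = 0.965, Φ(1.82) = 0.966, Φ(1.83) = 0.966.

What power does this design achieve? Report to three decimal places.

Power ≈ 0.962

z_β = δ·√(n/(σ₁²+σ₂²)) − z_{α/2}
    = 0.7 · √(373/15.68) − 1.645
    = 0.7 · 4.87732 − 1.645
    = 3.4141 − 1.645 = 1.7691 → 1.77
Power = Φ(1.77) = 0.962.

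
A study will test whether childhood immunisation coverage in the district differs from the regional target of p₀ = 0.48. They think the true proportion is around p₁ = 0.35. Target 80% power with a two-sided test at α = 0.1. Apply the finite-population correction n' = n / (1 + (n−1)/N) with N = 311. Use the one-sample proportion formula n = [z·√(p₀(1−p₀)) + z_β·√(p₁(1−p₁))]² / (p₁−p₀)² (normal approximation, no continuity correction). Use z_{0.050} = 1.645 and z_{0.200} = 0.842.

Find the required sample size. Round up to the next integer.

n = [z_{α/2}·√(p₀q₀) + z_β·√(p₁q₁)]² / (p₁ − p₀)²
  = [1.645·√(0.48·0.52) + 0.842·√(0.35·0.65)]² / (-0.13)²
  = [1.645·0.4996 + 0.842·0.4770]² / 0.0169
  = [1.2235]² / 0.0169
  = 88.57
Finite-population correction (N = 311): 88.57 / (1 + (88.57 − 1)/311) = 69.11.
Round up → n = 70.

n = 70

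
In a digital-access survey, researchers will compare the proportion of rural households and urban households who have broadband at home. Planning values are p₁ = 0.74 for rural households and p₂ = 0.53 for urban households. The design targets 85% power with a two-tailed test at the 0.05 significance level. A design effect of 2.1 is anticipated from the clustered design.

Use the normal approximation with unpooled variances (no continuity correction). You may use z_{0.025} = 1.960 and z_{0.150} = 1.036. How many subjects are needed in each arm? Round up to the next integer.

n = 189 per group

n = (z_{α/2} + z_β)² · [p₁(1−p₁) + p₂(1−p₂)] / (p₁ − p₂)²
  = (1.960 + 1.036)² · (0.74·0.26 + 0.53·0.47) / (0.21)²
  = (2.996)² · (0.1924 + 0.2491) / 0.0441
  = 8.9760 · 0.4415 / 0.0441
  = 89.86
Design effect: 2.1 × 89.86 = 188.71.
Round up → n = 189 per group.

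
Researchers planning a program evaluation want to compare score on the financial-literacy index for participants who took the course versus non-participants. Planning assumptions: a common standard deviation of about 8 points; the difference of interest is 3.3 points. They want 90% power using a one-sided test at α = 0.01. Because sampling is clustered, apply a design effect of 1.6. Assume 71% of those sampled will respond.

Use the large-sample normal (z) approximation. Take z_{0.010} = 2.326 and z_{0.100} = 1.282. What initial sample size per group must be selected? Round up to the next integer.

n = (z_α + z_β)² · (σ₁² + σ₂²) / δ²
  = (2.326 + 1.282)² · (2·8² = 128) / 3.3²
  = 13.0177 · 128 / 10.89
  = 153.01
Design effect: 1.6 × 153.01 = 244.81.
Adjust for 71% response: 244.81 / 0.71 = 344.81.
Round up → n = 345 per group.

n = 345 per group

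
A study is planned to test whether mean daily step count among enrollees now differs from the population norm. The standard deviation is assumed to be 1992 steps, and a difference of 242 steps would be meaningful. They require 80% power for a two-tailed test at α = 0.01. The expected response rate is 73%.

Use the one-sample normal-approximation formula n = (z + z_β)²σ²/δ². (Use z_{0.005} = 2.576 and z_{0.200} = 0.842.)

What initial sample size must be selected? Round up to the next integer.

n = (z_{α/2} + z_β)² · σ² / δ²
  = (2.576 + 0.842)² · 1992² / 242²
  = 11.6827 · 3968064 / 58564
  = 791.57
Adjust for 73% response: 791.57 / 0.73 = 1084.35.
Round up → n = 1085.

n = 1085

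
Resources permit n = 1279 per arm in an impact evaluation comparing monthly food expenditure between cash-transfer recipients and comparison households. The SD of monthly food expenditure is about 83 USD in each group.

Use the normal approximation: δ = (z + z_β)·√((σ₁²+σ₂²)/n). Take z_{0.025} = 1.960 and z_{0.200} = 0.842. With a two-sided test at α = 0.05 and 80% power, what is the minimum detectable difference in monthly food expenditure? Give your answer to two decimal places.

δ = (z_{α/2} + z_β) · √((σ₁²+σ₂²)/n)
  = (1.960 + 0.842) · √(13778/1279)
  = 2.802 · √10.7725
  = 2.802 · 3.2821
  = 9.1966

Minimum detectable difference ≈ 9.20 USD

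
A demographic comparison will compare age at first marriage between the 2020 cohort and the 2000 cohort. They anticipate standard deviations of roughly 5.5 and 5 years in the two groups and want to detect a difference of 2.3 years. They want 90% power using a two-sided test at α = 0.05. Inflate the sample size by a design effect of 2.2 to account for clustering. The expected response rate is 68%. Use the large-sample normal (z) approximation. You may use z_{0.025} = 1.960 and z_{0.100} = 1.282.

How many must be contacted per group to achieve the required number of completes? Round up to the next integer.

n = 356 per group

n = (z_{α/2} + z_β)² · (σ₁² + σ₂²) / δ²
  = (1.960 + 1.282)² · (5.5² + 5² = 55.25) / 2.3²
  = 10.5106 · 55.25 / 5.29
  = 109.77
Design effect: 2.2 × 109.77 = 241.50.
Adjust for 68% response: 241.50 / 0.68 = 355.15.
Round up → n = 356 per group.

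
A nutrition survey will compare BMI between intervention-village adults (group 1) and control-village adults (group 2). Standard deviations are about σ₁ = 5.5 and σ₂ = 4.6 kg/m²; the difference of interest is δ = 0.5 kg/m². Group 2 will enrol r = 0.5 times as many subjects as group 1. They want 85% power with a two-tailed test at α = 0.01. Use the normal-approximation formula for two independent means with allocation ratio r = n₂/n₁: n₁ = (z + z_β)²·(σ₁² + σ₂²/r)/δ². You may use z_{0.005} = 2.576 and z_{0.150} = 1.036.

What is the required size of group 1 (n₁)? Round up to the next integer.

n₁ = 3788

n₁ = (z_{α/2} + z_β)² · (σ₁² + σ₂²/r) / δ²
   = (2.576 + 1.036)² · (5.5² + 4.6²/0.5) / 0.5²
   = 13.0465 · (30.25 + 42.32) / 0.25
   = 13.0465 · 72.57 / 0.25
   = 3787.15
Round up → n₁ = 3788; n₂ = r·n₁ = 0.5 × 3788 = 1894.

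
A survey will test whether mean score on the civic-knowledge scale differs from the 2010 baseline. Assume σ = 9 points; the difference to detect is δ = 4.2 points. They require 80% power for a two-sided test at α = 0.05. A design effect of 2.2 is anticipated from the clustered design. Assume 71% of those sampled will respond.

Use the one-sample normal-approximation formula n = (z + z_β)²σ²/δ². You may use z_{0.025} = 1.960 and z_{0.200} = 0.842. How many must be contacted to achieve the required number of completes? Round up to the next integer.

n = 112

n = (z_{α/2} + z_β)² · σ² / δ²
  = (1.960 + 0.842)² · 9² / 4.2²
  = 7.8512 · 81 / 17.64
  = 36.05
Design effect: 2.2 × 36.05 = 79.31.
Adjust for 71% response: 79.31 / 0.71 = 111.71.
Round up → n = 112.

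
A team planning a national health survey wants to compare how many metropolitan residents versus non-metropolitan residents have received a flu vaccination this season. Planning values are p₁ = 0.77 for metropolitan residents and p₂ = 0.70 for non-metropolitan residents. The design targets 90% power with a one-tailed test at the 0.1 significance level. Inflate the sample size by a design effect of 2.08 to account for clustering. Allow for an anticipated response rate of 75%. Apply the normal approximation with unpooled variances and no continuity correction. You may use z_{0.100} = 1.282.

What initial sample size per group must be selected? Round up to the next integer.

n = (z_α + z_β)² · [p₁(1−p₁) + p₂(1−p₂)] / (p₁ − p₂)²
  = (1.282 + 1.282)² · (0.77·0.23 + 0.70·0.30) / (0.07)²
  = (2.564)² · (0.1771 + 0.2100) / 0.0049
  = 6.5741 · 0.3871 / 0.0049
  = 519.35
Design effect: 2.08 × 519.35 = 1080.26.
Adjust for 75% response: 1080.26 / 0.75 = 1440.34.
Round up → n = 1441 per group.

n = 1441 per group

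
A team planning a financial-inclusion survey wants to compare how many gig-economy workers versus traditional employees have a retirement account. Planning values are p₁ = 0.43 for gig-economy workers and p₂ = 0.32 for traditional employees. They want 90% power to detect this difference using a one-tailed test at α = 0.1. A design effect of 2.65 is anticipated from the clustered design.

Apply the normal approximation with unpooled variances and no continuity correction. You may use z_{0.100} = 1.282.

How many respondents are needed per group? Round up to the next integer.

n = (z_α + z_β)² · [p₁(1−p₁) + p₂(1−p₂)] / (p₁ − p₂)²
  = (1.282 + 1.282)² · (0.43·0.57 + 0.32·0.68) / (0.11)²
  = (2.564)² · (0.2451 + 0.2176) / 0.0121
  = 6.5741 · 0.4627 / 0.0121
  = 251.39
Design effect: 2.65 × 251.39 = 666.19.
Round up → n = 667 per group.

n = 667 per group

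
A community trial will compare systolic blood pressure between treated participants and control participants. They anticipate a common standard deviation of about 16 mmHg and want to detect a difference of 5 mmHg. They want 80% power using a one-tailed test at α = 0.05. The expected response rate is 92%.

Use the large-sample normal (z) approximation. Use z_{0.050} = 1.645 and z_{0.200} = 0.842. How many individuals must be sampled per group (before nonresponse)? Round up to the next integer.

n = (z_α + z_β)² · (σ₁² + σ₂²) / δ²
  = (1.645 + 0.842)² · (2·16² = 512) / 5²
  = 6.1852 · 512 / 25
  = 126.67
Adjust for 92% response: 126.67 / 0.92 = 137.69.
Round up → n = 138 per group.

n = 138 per group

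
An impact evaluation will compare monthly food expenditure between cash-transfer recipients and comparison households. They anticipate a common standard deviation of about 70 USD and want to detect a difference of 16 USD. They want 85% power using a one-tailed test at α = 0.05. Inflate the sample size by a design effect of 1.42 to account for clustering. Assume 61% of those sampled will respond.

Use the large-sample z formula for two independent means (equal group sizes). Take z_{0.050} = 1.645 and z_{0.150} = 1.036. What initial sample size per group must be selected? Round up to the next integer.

n = (z_α + z_β)² · (σ₁² + σ₂²) / δ²
  = (1.645 + 1.036)² · (2·70² = 9800) / 16²
  = 7.1878 · 9800 / 256
  = 275.16
Design effect: 1.42 × 275.16 = 390.72.
Adjust for 61% response: 390.72 / 0.61 = 640.53.
Round up → n = 641 per group.

n = 641 per group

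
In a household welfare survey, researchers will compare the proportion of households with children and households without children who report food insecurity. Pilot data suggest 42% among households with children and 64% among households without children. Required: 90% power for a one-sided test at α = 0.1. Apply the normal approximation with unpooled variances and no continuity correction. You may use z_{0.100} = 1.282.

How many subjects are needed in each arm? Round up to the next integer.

n = 65 per group

n = (z_α + z_β)² · [p₁(1−p₁) + p₂(1−p₂)] / (p₁ − p₂)²
  = (1.282 + 1.282)² · (0.42·0.58 + 0.64·0.36) / (-0.22)²
  = (2.564)² · (0.2436 + 0.2304) / 0.0484
  = 6.5741 · 0.4740 / 0.0484
  = 64.38
Round up → n = 65 per group.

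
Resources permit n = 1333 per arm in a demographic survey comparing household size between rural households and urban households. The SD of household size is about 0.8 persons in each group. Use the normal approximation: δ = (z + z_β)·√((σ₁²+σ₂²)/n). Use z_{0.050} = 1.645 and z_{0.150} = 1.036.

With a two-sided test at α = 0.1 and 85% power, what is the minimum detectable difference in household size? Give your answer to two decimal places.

δ = (z_{α/2} + z_β) · √((σ₁²+σ₂²)/n)
  = (1.645 + 1.036) · √(1.28/1333)
  = 2.681 · √0.00096
  = 2.681 · 0.0310
  = 0.0831

Minimum detectable difference ≈ 0.08 persons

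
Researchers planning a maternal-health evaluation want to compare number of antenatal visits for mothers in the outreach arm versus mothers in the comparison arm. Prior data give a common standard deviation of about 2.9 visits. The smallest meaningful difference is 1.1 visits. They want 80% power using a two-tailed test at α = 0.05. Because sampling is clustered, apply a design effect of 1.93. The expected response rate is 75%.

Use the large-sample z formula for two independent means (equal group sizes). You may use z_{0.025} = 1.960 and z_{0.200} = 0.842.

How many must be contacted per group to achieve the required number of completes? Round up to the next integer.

n = 281 per group

n = (z_{α/2} + z_β)² · (σ₁² + σ₂²) / δ²
  = (1.960 + 0.842)² · (2·2.9² = 16.82) / 1.1²
  = 7.8512 · 16.82 / 1.21
  = 109.14
Design effect: 1.93 × 109.14 = 210.64.
Adjust for 75% response: 210.64 / 0.75 = 280.85.
Round up → n = 281 per group.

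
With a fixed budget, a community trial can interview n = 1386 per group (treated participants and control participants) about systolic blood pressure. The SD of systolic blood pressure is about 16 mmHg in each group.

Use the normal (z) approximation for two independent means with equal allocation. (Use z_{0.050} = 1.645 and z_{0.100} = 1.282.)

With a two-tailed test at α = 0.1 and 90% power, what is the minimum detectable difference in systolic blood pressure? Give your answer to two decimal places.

δ = (z_{α/2} + z_β) · √((σ₁²+σ₂²)/n)
  = (1.645 + 1.282) · √(512/1386)
  = 2.927 · √0.36941
  = 2.927 · 0.6078
  = 1.7790

Minimum detectable difference ≈ 1.78 mmHg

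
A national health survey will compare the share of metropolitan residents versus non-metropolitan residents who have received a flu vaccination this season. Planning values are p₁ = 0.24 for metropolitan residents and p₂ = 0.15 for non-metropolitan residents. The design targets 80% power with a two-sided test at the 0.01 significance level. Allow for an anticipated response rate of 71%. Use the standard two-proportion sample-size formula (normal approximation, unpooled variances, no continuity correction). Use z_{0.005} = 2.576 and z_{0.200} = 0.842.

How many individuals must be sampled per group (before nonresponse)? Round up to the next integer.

n = (z_{α/2} + z_β)² · [p₁(1−p₁) + p₂(1−p₂)] / (p₁ − p₂)²
  = (2.576 + 0.842)² · (0.24·0.76 + 0.15·0.85) / (0.09)²
  = (3.418)² · (0.1824 + 0.1275) / 0.0081
  = 11.6827 · 0.3099 / 0.0081
  = 446.97
Adjust for 71% response: 446.97 / 0.71 = 629.54.
Round up → n = 630 per group.

n = 630 per group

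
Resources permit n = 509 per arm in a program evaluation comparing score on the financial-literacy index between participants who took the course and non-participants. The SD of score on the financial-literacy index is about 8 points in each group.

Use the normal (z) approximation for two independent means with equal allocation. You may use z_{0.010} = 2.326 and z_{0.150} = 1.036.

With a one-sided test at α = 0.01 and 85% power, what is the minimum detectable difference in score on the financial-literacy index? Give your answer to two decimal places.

Minimum detectable difference ≈ 1.69 points

δ = (z_α + z_β) · √((σ₁²+σ₂²)/n)
  = (2.326 + 1.036) · √(128/509)
  = 3.362 · √0.25147
  = 3.362 · 0.5015
  = 1.6859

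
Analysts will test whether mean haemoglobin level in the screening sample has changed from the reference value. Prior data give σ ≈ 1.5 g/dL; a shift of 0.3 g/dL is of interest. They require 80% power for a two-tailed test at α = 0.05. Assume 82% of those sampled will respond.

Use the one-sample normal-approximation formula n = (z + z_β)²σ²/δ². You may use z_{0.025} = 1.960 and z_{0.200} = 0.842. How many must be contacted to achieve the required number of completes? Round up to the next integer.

n = (z_{α/2} + z_β)² · σ² / δ²
  = (1.960 + 0.842)² · 1.5² / 0.3²
  = 7.8512 · 2.25 / 0.09
  = 196.28
Adjust for 82% response: 196.28 / 0.82 = 239.37.
Round up → n = 240.

n = 240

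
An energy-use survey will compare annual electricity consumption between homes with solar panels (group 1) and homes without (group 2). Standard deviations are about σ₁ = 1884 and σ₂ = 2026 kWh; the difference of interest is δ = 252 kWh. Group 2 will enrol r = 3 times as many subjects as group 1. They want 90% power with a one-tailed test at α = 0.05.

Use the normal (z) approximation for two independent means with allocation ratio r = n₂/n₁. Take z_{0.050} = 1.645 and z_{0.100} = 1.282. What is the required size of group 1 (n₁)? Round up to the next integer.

n₁ = 664

n₁ = (z_α + z_β)² · (σ₁² + σ₂²/r) / δ²
   = (1.645 + 1.282)² · (1884² + 2026²/3) / 252²
   = 8.5673 · (3549456 + 1368225.3) / 63504
   = 8.5673 · 4917681.3 / 63504
   = 663.44
Round up → n₁ = 664; n₂ = r·n₁ = 3 × 664 = 1992.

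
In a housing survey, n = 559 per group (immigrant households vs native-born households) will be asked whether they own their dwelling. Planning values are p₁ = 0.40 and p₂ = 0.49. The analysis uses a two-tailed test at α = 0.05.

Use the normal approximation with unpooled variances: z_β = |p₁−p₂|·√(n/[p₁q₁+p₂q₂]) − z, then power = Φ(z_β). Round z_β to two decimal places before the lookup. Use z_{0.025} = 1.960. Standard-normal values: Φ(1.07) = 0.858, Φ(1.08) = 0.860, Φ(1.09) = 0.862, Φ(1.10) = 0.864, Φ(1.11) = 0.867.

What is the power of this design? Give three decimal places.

z_β = |p₁−p₂|·√(n/[p₁q₁+p₂q₂]) − z_{α/2}
    = 0.09 · √(559/0.4899) − 1.960
    = 0.09 · 33.7794 − 1.960
    = 3.0401 − 1.960 = 1.0801 → 1.08
Power = Φ(1.08) = 0.860.

Power ≈ 0.860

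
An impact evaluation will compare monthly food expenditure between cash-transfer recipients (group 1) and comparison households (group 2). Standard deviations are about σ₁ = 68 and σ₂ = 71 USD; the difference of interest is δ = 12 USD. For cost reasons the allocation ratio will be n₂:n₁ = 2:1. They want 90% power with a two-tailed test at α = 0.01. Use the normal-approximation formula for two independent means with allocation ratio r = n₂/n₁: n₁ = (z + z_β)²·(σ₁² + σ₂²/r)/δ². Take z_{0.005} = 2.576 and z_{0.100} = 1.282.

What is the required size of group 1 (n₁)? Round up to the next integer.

n₁ = (z_{α/2} + z_β)² · (σ₁² + σ₂²/r) / δ²
   = (2.576 + 1.282)² · (68² + 71²/2) / 12²
   = 14.8842 · (4624 + 2520.5) / 144
   = 14.8842 · 7144.5 / 144
   = 738.47
Round up → n₁ = 739; n₂ = r·n₁ = 2 × 739 = 1478.

n₁ = 739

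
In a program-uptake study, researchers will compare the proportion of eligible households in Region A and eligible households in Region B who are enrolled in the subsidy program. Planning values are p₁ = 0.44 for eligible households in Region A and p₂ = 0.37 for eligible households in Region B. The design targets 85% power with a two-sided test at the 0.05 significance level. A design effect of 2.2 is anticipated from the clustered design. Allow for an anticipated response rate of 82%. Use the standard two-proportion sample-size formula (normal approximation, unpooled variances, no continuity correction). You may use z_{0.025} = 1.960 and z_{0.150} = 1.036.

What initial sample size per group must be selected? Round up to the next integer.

n = (z_{α/2} + z_β)² · [p₁(1−p₁) + p₂(1−p₂)] / (p₁ − p₂)²
  = (1.960 + 1.036)² · (0.44·0.56 + 0.37·0.63) / (0.07)²
  = (2.996)² · (0.2464 + 0.2331) / 0.0049
  = 8.9760 · 0.4795 / 0.0049
  = 878.37
Design effect: 2.2 × 878.37 = 1932.41.
Adjust for 82% response: 1932.41 / 0.82 = 2356.60.
Round up → n = 2357 per group.

n = 2357 per group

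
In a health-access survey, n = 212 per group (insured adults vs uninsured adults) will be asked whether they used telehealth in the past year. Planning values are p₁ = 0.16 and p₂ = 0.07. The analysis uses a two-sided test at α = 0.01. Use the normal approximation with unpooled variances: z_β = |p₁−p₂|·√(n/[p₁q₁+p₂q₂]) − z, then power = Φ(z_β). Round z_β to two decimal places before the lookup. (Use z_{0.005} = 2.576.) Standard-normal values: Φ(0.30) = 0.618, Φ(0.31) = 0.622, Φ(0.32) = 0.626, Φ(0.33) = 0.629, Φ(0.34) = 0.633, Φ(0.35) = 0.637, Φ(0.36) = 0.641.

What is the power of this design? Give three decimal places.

Power ≈ 0.641

z_β = |p₁−p₂|·√(n/[p₁q₁+p₂q₂]) − z_{α/2}
    = 0.09 · √(212/0.1995) − 2.576
    = 0.09 · 32.5984 − 2.576
    = 2.9339 − 2.576 = 0.3579 → 0.36
Power = Φ(0.36) = 0.641.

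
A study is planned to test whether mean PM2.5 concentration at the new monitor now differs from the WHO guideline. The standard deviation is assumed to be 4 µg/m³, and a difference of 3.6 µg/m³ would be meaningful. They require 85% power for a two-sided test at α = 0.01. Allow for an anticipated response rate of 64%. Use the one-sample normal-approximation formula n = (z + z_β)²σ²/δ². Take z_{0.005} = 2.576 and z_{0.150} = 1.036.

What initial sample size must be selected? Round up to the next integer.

n = (z_{α/2} + z_β)² · σ² / δ²
  = (2.576 + 1.036)² · 4² / 3.6²
  = 13.0465 · 16 / 12.96
  = 16.11
Adjust for 64% response: 16.11 / 0.64 = 25.17.
Round up → n = 26.

n = 26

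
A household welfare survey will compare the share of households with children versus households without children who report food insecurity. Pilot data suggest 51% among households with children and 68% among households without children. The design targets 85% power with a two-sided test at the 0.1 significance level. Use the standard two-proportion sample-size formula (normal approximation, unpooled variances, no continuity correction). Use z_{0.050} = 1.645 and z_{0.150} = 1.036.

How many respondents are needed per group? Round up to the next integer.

n = 117 per group

n = (z_{α/2} + z_β)² · [p₁(1−p₁) + p₂(1−p₂)] / (p₁ − p₂)²
  = (1.645 + 1.036)² · (0.51·0.49 + 0.68·0.32) / (-0.17)²
  = (2.681)² · (0.2499 + 0.2176) / 0.0289
  = 7.1878 · 0.4675 / 0.0289
  = 116.27
Round up → n = 117 per group.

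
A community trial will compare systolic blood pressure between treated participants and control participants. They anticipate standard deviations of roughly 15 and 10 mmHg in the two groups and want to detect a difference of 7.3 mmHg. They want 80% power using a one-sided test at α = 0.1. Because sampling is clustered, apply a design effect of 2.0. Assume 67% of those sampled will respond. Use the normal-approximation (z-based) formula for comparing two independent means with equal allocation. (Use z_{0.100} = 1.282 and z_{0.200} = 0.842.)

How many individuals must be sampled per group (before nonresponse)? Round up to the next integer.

n = (z_α + z_β)² · (σ₁² + σ₂²) / δ²
  = (1.282 + 0.842)² · (15² + 10² = 325) / 7.3²
  = 4.5114 · 325 / 53.29
  = 27.51
Design effect: 2.0 × 27.51 = 55.03.
Adjust for 67% response: 55.03 / 0.67 = 82.13.
Round up → n = 83 per group.

n = 83 per group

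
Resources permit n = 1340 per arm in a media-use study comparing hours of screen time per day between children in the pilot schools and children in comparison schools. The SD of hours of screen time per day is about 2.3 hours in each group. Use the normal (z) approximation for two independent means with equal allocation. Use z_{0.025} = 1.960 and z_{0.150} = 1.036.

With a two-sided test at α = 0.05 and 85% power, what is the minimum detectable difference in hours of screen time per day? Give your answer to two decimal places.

δ = (z_{α/2} + z_β) · √((σ₁²+σ₂²)/n)
  = (1.960 + 1.036) · √(10.58/1340)
  = 2.996 · √0.0079
  = 2.996 · 0.0889
  = 0.2662

Minimum detectable difference ≈ 0.27 hours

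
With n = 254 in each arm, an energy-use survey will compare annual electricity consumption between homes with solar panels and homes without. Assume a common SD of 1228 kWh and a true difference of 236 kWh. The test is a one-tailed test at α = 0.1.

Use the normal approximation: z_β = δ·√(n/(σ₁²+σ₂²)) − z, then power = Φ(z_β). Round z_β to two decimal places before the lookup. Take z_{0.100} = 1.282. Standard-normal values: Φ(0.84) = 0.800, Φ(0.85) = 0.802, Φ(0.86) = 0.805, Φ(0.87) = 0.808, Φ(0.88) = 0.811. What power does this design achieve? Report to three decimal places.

z_β = δ·√(n/(σ₁²+σ₂²)) − z_α
    = 236 · √(254/3015968) − 1.282
    = 236 · 0.00918 − 1.282
    = 2.1658 − 1.282 = 0.8838 → 0.88
Power = Φ(0.88) = 0.811.

Power ≈ 0.811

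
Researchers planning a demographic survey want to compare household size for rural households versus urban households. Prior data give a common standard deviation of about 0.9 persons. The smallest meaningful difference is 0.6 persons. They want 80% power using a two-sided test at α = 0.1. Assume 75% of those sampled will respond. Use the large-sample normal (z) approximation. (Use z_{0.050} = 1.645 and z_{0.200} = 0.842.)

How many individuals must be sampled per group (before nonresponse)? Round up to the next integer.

n = (z_{α/2} + z_β)² · (σ₁² + σ₂²) / δ²
  = (1.645 + 0.842)² · (2·0.9² = 1.62) / 0.6²
  = 6.1852 · 1.62 / 0.36
  = 27.83
Adjust for 75% response: 27.83 / 0.75 = 37.11.
Round up → n = 38 per group.

n = 38 per group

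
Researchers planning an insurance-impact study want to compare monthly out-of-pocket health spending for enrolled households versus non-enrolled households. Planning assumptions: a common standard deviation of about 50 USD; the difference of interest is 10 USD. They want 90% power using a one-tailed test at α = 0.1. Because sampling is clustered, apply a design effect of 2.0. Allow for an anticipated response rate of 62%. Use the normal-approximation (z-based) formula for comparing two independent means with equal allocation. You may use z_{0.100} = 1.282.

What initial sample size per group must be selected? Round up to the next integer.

n = 1061 per group

n = (z_α + z_β)² · (σ₁² + σ₂²) / δ²
  = (1.282 + 1.282)² · (2·50² = 5000) / 10²
  = 6.5741 · 5000 / 100
  = 328.70
Design effect: 2.0 × 328.70 = 657.41.
Adjust for 62% response: 657.41 / 0.62 = 1060.34.
Round up → n = 1061 per group.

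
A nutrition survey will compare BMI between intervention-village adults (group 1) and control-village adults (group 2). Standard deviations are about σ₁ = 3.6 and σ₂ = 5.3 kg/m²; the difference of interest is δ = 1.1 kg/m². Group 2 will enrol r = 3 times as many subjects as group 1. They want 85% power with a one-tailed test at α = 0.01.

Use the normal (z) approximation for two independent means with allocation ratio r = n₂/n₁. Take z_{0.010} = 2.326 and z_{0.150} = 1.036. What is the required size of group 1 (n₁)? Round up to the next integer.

n₁ = (z_α + z_β)² · (σ₁² + σ₂²/r) / δ²
   = (2.326 + 1.036)² · (3.6² + 5.3²/3) / 1.1²
   = 11.3030 · (12.96 + 9.3633) / 1.21
   = 11.3030 · 22.3233 / 1.21
   = 208.53
Round up → n₁ = 209; n₂ = r·n₁ = 3 × 209 = 627.

n₁ = 209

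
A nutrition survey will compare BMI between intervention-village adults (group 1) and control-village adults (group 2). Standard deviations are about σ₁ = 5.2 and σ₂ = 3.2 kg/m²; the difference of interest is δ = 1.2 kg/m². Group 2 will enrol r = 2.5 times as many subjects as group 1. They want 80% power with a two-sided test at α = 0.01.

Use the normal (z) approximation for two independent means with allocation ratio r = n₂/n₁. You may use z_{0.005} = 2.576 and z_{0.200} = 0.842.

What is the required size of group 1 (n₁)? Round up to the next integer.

n₁ = 253

n₁ = (z_{α/2} + z_β)² · (σ₁² + σ₂²/r) / δ²
   = (2.576 + 0.842)² · (5.2² + 3.2²/2.5) / 1.2²
   = 11.6827 · (27.04 + 4.096) / 1.44
   = 11.6827 · 31.136 / 1.44
   = 252.61
Round up → n₁ = 253; n₂ = r·n₁ = 2.5 × 253 = 633.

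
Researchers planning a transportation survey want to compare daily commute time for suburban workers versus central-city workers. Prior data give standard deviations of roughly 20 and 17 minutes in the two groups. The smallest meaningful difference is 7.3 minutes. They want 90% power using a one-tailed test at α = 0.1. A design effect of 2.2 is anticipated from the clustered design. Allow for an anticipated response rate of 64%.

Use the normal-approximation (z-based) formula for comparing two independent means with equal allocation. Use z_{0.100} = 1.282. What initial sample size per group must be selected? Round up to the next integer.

n = 293 per group

n = (z_α + z_β)² · (σ₁² + σ₂²) / δ²
  = (1.282 + 1.282)² · (20² + 17² = 689) / 7.3²
  = 6.5741 · 689 / 53.29
  = 85.00
Design effect: 2.2 × 85.00 = 187.00.
Adjust for 64% response: 187.00 / 0.64 = 292.18.
Round up → n = 293 per group.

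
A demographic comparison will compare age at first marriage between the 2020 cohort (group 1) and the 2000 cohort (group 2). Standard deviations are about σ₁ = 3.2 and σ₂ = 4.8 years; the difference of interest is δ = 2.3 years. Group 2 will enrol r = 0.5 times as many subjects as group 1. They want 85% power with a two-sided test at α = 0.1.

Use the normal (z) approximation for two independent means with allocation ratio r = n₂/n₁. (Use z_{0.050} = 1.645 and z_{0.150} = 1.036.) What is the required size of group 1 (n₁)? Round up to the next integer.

n₁ = 77

n₁ = (z_{α/2} + z_β)² · (σ₁² + σ₂²/r) / δ²
   = (1.645 + 1.036)² · (3.2² + 4.8²/0.5) / 2.3²
   = 7.1878 · (10.24 + 46.08) / 5.29
   = 7.1878 · 56.32 / 5.29
   = 76.52
Round up → n₁ = 77; n₂ = r·n₁ = 0.5 × 77 = 39.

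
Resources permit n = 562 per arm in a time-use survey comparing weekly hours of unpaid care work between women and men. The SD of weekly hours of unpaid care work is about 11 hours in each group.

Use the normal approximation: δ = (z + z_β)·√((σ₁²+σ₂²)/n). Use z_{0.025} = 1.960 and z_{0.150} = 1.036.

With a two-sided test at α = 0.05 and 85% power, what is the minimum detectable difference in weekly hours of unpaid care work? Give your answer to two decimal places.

δ = (z_{α/2} + z_β) · √((σ₁²+σ₂²)/n)
  = (1.960 + 1.036) · √(242/562)
  = 2.996 · √0.4306
  = 2.996 · 0.6562
  = 1.9660

Minimum detectable difference ≈ 1.97 hours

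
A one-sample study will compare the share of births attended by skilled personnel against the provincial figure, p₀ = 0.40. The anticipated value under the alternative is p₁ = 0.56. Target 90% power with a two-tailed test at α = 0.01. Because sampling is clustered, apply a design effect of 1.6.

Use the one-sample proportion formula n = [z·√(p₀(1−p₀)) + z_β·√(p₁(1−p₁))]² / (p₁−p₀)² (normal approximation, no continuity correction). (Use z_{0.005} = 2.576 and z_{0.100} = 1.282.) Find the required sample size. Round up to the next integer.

n = [z_{α/2}·√(p₀q₀) + z_β·√(p₁q₁)]² / (p₁ − p₀)²
  = [2.576·√(0.40·0.60) + 1.282·√(0.56·0.44)]² / (0.16)²
  = [2.576·0.4899 + 1.282·0.4964]² / 0.0256
  = [1.8983]² / 0.0256
  = 140.77
Design effect: 1.6 × 140.77 = 225.23.
Round up → n = 226.

n = 226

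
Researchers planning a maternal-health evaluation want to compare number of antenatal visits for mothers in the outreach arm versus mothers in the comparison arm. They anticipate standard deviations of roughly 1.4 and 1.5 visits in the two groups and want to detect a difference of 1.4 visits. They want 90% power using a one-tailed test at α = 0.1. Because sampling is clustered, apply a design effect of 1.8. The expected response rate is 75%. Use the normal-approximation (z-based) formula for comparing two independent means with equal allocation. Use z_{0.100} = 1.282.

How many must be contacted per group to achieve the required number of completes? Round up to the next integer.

n = (z_α + z_β)² · (σ₁² + σ₂²) / δ²
  = (1.282 + 1.282)² · (1.4² + 1.5² = 4.21) / 1.4²
  = 6.5741 · 4.21 / 1.96
  = 14.12
Design effect: 1.8 × 14.12 = 25.42.
Adjust for 75% response: 25.42 / 0.75 = 33.89.
Round up → n = 34 per group.

n = 34 per group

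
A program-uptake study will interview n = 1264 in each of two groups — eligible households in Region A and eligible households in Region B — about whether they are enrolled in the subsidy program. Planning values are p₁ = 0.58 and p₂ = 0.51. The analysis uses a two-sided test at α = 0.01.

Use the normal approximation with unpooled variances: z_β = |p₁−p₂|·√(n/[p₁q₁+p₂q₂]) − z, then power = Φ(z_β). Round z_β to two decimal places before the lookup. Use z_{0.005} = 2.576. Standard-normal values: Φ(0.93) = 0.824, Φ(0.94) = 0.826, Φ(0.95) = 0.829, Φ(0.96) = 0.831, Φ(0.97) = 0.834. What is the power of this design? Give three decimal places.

Power ≈ 0.834

z_β = |p₁−p₂|·√(n/[p₁q₁+p₂q₂]) − z_{α/2}
    = 0.07 · √(1264/0.4935) − 2.576
    = 0.07 · 50.6093 − 2.576
    = 3.5426 − 2.576 = 0.9666 → 0.97
Power = Φ(0.97) = 0.834.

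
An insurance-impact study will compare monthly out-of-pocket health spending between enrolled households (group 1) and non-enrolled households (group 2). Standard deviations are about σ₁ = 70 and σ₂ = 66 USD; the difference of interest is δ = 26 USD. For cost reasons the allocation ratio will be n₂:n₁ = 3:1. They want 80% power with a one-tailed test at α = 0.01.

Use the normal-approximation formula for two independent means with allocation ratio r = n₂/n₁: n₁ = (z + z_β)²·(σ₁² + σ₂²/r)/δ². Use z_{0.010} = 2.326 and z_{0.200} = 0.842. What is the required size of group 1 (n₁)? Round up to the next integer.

n₁ = 95

n₁ = (z_α + z_β)² · (σ₁² + σ₂²/r) / δ²
   = (2.326 + 0.842)² · (70² + 66²/3) / 26²
   = 10.0362 · (4900 + 1452) / 676
   = 10.0362 · 6352 / 676
   = 94.30
Round up → n₁ = 95; n₂ = r·n₁ = 3 × 95 = 285.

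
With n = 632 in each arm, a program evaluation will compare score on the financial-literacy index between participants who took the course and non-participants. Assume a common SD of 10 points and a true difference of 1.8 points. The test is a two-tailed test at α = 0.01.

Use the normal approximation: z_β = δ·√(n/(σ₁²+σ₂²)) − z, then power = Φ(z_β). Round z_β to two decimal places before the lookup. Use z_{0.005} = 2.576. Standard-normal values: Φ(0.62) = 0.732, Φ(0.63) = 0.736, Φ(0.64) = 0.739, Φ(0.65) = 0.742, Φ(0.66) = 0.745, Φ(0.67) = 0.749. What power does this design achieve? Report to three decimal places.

Power ≈ 0.732

z_β = δ·√(n/(σ₁²+σ₂²)) − z_{α/2}
    = 1.8 · √(632/200) − 2.576
    = 1.8 · 1.77764 − 2.576
    = 3.1997 − 2.576 = 0.6237 → 0.62
Power = Φ(0.62) = 0.732.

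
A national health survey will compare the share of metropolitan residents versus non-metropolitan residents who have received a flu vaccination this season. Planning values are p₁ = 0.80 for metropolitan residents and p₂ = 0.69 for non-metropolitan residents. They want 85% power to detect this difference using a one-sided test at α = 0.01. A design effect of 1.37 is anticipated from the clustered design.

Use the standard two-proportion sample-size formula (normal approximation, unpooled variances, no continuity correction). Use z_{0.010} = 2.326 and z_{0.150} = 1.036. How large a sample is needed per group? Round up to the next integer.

n = 479 per group

n = (z_α + z_β)² · [p₁(1−p₁) + p₂(1−p₂)] / (p₁ − p₂)²
  = (2.326 + 1.036)² · (0.80·0.20 + 0.69·0.31) / (0.11)²
  = (3.362)² · (0.1600 + 0.2139) / 0.0121
  = 11.3030 · 0.3739 / 0.0121
  = 349.27
Design effect: 1.37 × 349.27 = 478.50.
Round up → n = 479 per group.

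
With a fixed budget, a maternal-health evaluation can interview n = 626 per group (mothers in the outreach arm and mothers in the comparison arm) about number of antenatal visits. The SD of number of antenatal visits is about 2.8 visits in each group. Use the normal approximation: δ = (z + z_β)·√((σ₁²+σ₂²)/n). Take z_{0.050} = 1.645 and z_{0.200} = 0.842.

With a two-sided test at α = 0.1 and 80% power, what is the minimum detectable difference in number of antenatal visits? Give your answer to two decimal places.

Minimum detectable difference ≈ 0.39 visits

δ = (z_{α/2} + z_β) · √((σ₁²+σ₂²)/n)
  = (1.645 + 0.842) · √(15.68/626)
  = 2.487 · √0.02505
  = 2.487 · 0.1583
  = 0.3936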